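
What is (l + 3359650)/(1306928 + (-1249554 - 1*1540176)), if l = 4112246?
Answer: -3735948/741401 ≈ -5.0390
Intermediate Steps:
(l + 3359650)/(1306928 + (-1249554 - 1*1540176)) = (4112246 + 3359650)/(1306928 + (-1249554 - 1*1540176)) = 7471896/(1306928 + (-1249554 - 1540176)) = 7471896/(1306928 - 2789730) = 7471896/(-1482802) = 7471896*(-1/1482802) = -3735948/741401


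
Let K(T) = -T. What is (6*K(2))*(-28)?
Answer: 336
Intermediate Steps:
(6*K(2))*(-28) = (6*(-1*2))*(-28) = (6*(-2))*(-28) = -12*(-28) = 336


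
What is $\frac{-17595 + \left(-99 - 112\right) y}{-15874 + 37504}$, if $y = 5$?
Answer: $- \frac{1865}{2163} \approx -0.86223$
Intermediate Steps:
$\frac{-17595 + \left(-99 - 112\right) y}{-15874 + 37504} = \frac{-17595 + \left(-99 - 112\right) 5}{-15874 + 37504} = \frac{-17595 - 1055}{21630} = \left(-17595 - 1055\right) \frac{1}{21630} = \left(-18650\right) \frac{1}{21630} = - \frac{1865}{2163}$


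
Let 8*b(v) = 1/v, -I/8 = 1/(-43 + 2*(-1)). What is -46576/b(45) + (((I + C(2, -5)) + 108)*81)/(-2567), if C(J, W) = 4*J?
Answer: -215209112652/12835 ≈ -1.6767e+7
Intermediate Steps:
I = 8/45 (I = -8/(-43 + 2*(-1)) = -8/(-43 - 2) = -8/(-45) = -8*(-1/45) = 8/45 ≈ 0.17778)
b(v) = 1/(8*v)
-46576/b(45) + (((I + C(2, -5)) + 108)*81)/(-2567) = -46576/((⅛)/45) + (((8/45 + 4*2) + 108)*81)/(-2567) = -46576/((⅛)*(1/45)) + (((8/45 + 8) + 108)*81)*(-1/2567) = -46576/1/360 + ((368/45 + 108)*81)*(-1/2567) = -46576*360 + ((5228/45)*81)*(-1/2567) = -16767360 + (47052/5)*(-1/2567) = -16767360 - 47052/12835 = -215209112652/12835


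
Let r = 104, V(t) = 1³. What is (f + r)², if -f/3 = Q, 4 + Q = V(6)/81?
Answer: 9803161/729 ≈ 13447.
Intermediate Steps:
V(t) = 1
Q = -323/81 (Q = -4 + 1/81 = -323/81 ≈ -3.9877)
f = 323/27 (f = -3*(-323/81) = 323/27 ≈ 11.963)
(f + r)² = (323/27 + 104)² = (3131/27)² = 9803161/729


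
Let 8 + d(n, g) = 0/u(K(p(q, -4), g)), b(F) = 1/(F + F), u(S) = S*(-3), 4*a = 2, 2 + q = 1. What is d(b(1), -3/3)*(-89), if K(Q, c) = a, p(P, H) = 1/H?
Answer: 712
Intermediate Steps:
q = -1 (q = -2 + 1 = -1)
a = ½ (a = (¼)*2 = ½ ≈ 0.50000)
K(Q, c) = ½
u(S) = -3*S
b(F) = 1/(2*F)
d(n, g) = -8 (d(n, g) = -8 + 0/((-3*½)) = -8 + 0/(-3/2) = -8 + 0*(-⅔) = -8 + 0 = -8)
d(b(1), -3/3)*(-89) = -8*(-89) = 712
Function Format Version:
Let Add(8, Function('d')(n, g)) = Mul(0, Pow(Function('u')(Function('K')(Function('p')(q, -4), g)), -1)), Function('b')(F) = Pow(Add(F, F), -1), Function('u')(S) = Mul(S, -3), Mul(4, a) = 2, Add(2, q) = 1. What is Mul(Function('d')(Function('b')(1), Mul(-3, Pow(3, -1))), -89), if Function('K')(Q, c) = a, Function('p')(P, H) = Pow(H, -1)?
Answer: 712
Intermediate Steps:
q = -1 (q = Add(-2, 1) = -1)
a = Rational(1, 2) (a = Mul(Rational(1, 4), 2) = Rational(1, 2) ≈ 0.50000)
Function('K')(Q, c) = Rational(1, 2)
Function('u')(S) = Mul(-3, S)
Function('b')(F) = Mul(Rational(1, 2), Pow(F, -1)) (Function('b')(F) = Pow(Mul(2, F), -1) = Mul(Rational(1, 2), Pow(F, -1)))
Function('d')(n, g) = -8 (Function('d')(n, g) = Add(-8, Mul(0, Pow(Mul(-3, Rational(1, 2)), -1))) = Add(-8, Mul(0, Pow(Rational(-3, 2), -1))) = Add(-8, Mul(0, Rational(-2, 3))) = Add(-8, 0) = -8)
Mul(Function('d')(Function('b')(1), Mul(-3, Pow(3, -1))), -89) = Mul(-8, -89) = 712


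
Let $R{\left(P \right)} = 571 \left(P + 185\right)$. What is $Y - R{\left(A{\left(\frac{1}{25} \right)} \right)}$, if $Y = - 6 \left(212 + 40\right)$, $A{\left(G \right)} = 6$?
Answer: $-110573$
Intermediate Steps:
$Y = -1512$ ($Y = \left(-6\right) 252 = -1512$)
$R{\left(P \right)} = 105635 + 571 P$ ($R{\left(P \right)} = 571 \left(185 + P\right) = 105635 + 571 P$)
$Y - R{\left(A{\left(\frac{1}{25} \right)} \right)} = -1512 - \left(105635 + 571 \cdot 6\right) = -1512 - \left(105635 + 3426\right) = -1512 - 109061 = -110573$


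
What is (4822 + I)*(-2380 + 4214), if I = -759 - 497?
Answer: 6540044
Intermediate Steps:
I = -1256
(4822 + I)*(-2380 + 4214) = (4822 - 1256)*(-2380 + 4214) = 3566*1834 = 6540044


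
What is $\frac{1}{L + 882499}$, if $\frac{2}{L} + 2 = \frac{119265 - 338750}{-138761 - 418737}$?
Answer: $\frac{895511}{790286446993} \approx 1.1331 \cdot 10^{-6}$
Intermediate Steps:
$L = - \frac{1114996}{895511}$ ($L = \frac{2}{-2 + \frac{119265 - 338750}{-138761 - 418737}} = \frac{2}{-2 - \frac{219485}{-557498}} = \frac{2}{-2 - - \frac{219485}{557498}} = \frac{2}{-2 + \frac{219485}{557498}} = \frac{2}{- \frac{895511}{557498}} = 2 \left(- \frac{557498}{895511}\right) = - \frac{1114996}{895511} \approx -1.2451$)
$\frac{1}{L + 882499} = \frac{1}{- \frac{1114996}{895511} + 882499} = \frac{1}{\frac{790286446993}{895511}} = \frac{895511}{790286446993}$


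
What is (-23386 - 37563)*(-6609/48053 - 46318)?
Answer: 135655741244387/48053 ≈ 2.8230e+9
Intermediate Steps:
(-23386 - 37563)*(-6609/48053 - 46318) = -60949*(-6609*1/48053 - 46318) = -60949*(-6609/48053 - 46318) = -60949*(-2225725463/48053) = 135655741244387/48053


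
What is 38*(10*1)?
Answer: 380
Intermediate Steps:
38*(10*1) = 38*10 = 380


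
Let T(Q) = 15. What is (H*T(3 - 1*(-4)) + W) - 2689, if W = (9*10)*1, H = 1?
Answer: -2584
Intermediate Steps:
W = 90 (W = 90*1 = 90)
(H*T(3 - 1*(-4)) + W) - 2689 = (1*15 + 90) - 2689 = (15 + 90) - 2689 = 105 - 2689 = -2584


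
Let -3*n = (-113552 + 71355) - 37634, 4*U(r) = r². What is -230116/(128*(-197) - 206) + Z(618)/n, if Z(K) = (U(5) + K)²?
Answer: 384722721365/16235709456 ≈ 23.696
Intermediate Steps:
U(r) = r²/4
n = 79831/3 (n = -((-113552 + 71355) - 37634)/3 = -(-42197 - 37634)/3 = -⅓*(-79831) = 79831/3 ≈ 26610.)
Z(K) = (25/4 + K)² (Z(K) = ((¼)*5² + K)² = ((¼)*25 + K)² = (25/4 + K)²)
-230116/(128*(-197) - 206) + Z(618)/n = -230116/(128*(-197) - 206) + ((25 + 4*618)²/16)/(79831/3) = -230116/(-25216 - 206) + ((25 + 2472)²/16)*(3/79831) = -230116/(-25422) + ((1/16)*2497²)*(3/79831) = -230116*(-1/25422) + ((1/16)*6235009)*(3/79831) = 115058/12711 + (6235009/16)*(3/79831) = 115058/12711 + 18705027/1277296 = 384722721365/16235709456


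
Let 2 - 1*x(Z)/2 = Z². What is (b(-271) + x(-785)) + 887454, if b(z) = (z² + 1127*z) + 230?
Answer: -576738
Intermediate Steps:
x(Z) = 4 - 2*Z²
b(z) = 230 + z² + 1127*z
(b(-271) + x(-785)) + 887454 = ((230 + (-271)² + 1127*(-271)) + (4 - 2*(-785)²)) + 887454 = ((230 + 73441 - 305417) + (4 - 2*616225)) + 887454 = (-231746 + (4 - 1232450)) + 887454 = (-231746 - 1232446) + 887454 = -1464192 + 887454 = -576738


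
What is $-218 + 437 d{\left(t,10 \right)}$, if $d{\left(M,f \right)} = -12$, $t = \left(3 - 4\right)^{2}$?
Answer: $-5462$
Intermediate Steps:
$t = 1$ ($t = \left(-1\right)^{2} = 1$)
$-218 + 437 d{\left(t,10 \right)} = -218 + 437 \left(-12\right) = -218 - 5244 = -5462$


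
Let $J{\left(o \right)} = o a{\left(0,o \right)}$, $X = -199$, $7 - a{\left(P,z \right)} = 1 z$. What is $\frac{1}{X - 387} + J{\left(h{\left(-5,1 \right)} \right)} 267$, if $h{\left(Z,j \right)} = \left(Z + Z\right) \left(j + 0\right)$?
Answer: $- \frac{26598541}{586} \approx -45390.0$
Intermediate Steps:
$h{\left(Z,j \right)} = 2 Z j$
$a{\left(P,z \right)} = 7 - z$ ($a{\left(P,z \right)} = 7 - 1 z = 7 - z$)
$J{\left(o \right)} = o \left(7 - o\right)$
$\frac{1}{X - 387} + J{\left(h{\left(-5,1 \right)} \right)} 267 = \frac{1}{-199 - 387} + 2 \left(-5\right) 1 \left(7 - 2 \left(-5\right) 1\right) 267 = \frac{1}{-586} + - 10 \left(7 - -10\right) 267 = - \frac{1}{586} + - 10 \left(7 + 10\right) 267 = - \frac{1}{586} + \left(-10\right) 17 \cdot 267 = - \frac{1}{586} - 45390 = - \frac{26598541}{586}$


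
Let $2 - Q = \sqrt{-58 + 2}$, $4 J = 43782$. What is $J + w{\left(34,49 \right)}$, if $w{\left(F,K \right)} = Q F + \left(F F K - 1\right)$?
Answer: $\frac{135313}{2} - 68 i \sqrt{14} \approx 67657.0 - 254.43 i$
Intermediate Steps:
$J = \frac{21891}{2}$ ($J = \frac{1}{4} \cdot 43782 = \frac{21891}{2} \approx 10946.0$)
$Q = 2 - 2 i \sqrt{14}$ ($Q = 2 - \sqrt{-58 + 2} = 2 - \sqrt{-56} = 2 - 2 i \sqrt{14} \approx 2.0 - 7.4833 i$)
$w{\left(F,K \right)} = -1 + F \left(2 - 2 i \sqrt{14}\right) + K F^{2}$ ($w{\left(F,K \right)} = \left(2 - 2 i \sqrt{14}\right) F + \left(F F K - 1\right) = F \left(2 - 2 i \sqrt{14}\right) + \left(F^{2} K - 1\right) = F \left(2 - 2 i \sqrt{14}\right) + \left(K F^{2} - 1\right) = F \left(2 - 2 i \sqrt{14}\right) + \left(-1 + K F^{2}\right) = -1 + F \left(2 - 2 i \sqrt{14}\right) + K F^{2}$)
$J + w{\left(34,49 \right)} = \frac{21891}{2} + \left(-1 + 49 \cdot 34^{2} + 2 \cdot 34 \left(1 - i \sqrt{14}\right)\right) = \frac{21891}{2} + \left(-1 + 49 \cdot 1156 + \left(68 - 68 i \sqrt{14}\right)\right) = \frac{21891}{2} + \left(-1 + 56644 + \left(68 - 68 i \sqrt{14}\right)\right) = \frac{21891}{2} + \left(56711 - 68 i \sqrt{14}\right) = \frac{135313}{2} - 68 i \sqrt{14}$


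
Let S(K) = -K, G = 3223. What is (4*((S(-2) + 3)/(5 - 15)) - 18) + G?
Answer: 3203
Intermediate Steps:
(4*((S(-2) + 3)/(5 - 15)) - 18) + G = (4*((-1*(-2) + 3)/(5 - 15)) - 18) + 3223 = (4*((2 + 3)/(-10)) - 18) + 3223 = (4*(5*(-⅒)) - 18) + 3223 = (4*(-½) - 18) + 3223 = (-2 - 18) + 3223 = -20 + 3223 = 3203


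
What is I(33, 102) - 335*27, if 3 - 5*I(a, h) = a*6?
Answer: -9084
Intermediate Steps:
I(a, h) = ⅗ - 6*a/5 (I(a, h) = ⅗ - a*6/5 = ⅗ - 6*a/5)
I(33, 102) - 335*27 = (⅗ - 6/5*33) - 335*27 = (⅗ - 198/5) - 1*9045 = -39 - 9045 = -9084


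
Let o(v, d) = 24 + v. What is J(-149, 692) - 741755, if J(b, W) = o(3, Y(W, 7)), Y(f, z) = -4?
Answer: -741728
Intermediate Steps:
J(b, W) = 27 (J(b, W) = 24 + 3 = 27)
J(-149, 692) - 741755 = 27 - 741755 = -741728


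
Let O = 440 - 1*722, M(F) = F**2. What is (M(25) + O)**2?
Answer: 117649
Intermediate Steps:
O = -282 (O = 440 - 722 = -282)
(M(25) + O)**2 = (25**2 - 282)**2 = (625 - 282)**2 = 343**2 = 117649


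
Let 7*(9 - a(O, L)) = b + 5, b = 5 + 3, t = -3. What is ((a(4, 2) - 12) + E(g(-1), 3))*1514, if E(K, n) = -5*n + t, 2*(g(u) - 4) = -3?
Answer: -242240/7 ≈ -34606.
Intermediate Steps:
g(u) = 5/2 (g(u) = 4 + (½)*(-3) = 4 - 3/2 = 5/2)
E(K, n) = -3 - 5*n (E(K, n) = -5*n - 3 = -3 - 5*n)
b = 8
a(O, L) = 50/7 (a(O, L) = 9 - (8 + 5)/7 = 9 - ⅐*13 = 9 - 13/7 = 50/7)
((a(4, 2) - 12) + E(g(-1), 3))*1514 = ((50/7 - 12) + (-3 - 5*3))*1514 = (-34/7 + (-3 - 15))*1514 = (-34/7 - 18)*1514 = -160/7*1514 = -242240/7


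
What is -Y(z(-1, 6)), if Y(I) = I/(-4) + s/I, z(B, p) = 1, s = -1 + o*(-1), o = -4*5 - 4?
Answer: -91/4 ≈ -22.750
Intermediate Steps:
o = -24 (o = -20 - 4 = -24)
s = 23 (s = -1 - 24*(-1) = -1 + 24 = 23)
Y(I) = 23/I - I/4 (Y(I) = I/(-4) + 23/I = I*(-¼) + 23/I = -I/4 + 23/I = 23/I - I/4)
-Y(z(-1, 6)) = -(23/1 - ¼*1) = -(23*1 - ¼) = -(23 - ¼) = -1*91/4 = -91/4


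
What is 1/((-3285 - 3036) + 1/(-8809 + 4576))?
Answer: -4233/26756794 ≈ -0.00015820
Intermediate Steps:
1/((-3285 - 3036) + 1/(-8809 + 4576)) = 1/(-6321 + 1/(-4233)) = 1/(-6321 - 1/4233) = 1/(-26756794/4233) = -4233/26756794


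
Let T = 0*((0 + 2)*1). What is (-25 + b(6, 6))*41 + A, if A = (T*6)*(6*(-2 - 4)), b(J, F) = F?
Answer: -779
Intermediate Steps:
T = 0 (T = 0*(2*1) = 0*2 = 0)
A = 0 (A = (0*6)*(6*(-2 - 4)) = 0*(6*(-6)) = 0*(-36) = 0)
(-25 + b(6, 6))*41 + A = (-25 + 6)*41 + 0 = -19*41 + 0 = -779 + 0 = -779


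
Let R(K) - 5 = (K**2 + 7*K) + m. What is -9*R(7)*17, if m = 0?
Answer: -15759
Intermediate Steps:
R(K) = 5 + K**2 + 7*K (R(K) = 5 + ((K**2 + 7*K) + 0) = 5 + (K**2 + 7*K) = 5 + K**2 + 7*K)
-9*R(7)*17 = -9*(5 + 7**2 + 7*7)*17 = -9*(5 + 49 + 49)*17 = -9*103*17 = -927*17 = -15759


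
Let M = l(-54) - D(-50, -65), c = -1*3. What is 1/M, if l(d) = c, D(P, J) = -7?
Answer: ¼ ≈ 0.25000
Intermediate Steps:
c = -3
l(d) = -3
M = 4 (M = -3 - 1*(-7) = -3 + 7 = 4)
1/M = 1/4 = ¼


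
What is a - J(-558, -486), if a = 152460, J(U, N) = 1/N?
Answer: 74095561/486 ≈ 1.5246e+5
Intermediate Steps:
a - J(-558, -486) = 152460 - 1/(-486) = 152460 - 1*(-1/486) = 152460 + 1/486 = 74095561/486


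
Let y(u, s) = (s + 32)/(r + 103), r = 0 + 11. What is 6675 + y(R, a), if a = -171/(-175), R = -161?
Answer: 133172021/19950 ≈ 6675.3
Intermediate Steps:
r = 11
a = 171/175 (a = -171*(-1/175) = 171/175 ≈ 0.97714)
y(u, s) = 16/57 + s/114 (y(u, s) = (s + 32)/(11 + 103) = (32 + s)/114 = (32 + s)*(1/114) = 16/57 + s/114)
6675 + y(R, a) = 6675 + (16/57 + (1/114)*(171/175)) = 6675 + (16/57 + 3/350) = 6675 + 5771/19950 = 133172021/19950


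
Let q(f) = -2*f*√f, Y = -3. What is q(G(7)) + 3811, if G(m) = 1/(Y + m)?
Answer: 15243/4 ≈ 3810.8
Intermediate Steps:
G(m) = 1/(-3 + m)
q(f) = -2*f^(3/2)
q(G(7)) + 3811 = -2/(-3 + 7)^(3/2) + 3811 = -2*(1/4)^(3/2) + 3811 = -2*(¼)^(3/2) + 3811 = -2*⅛ + 3811 = -¼ + 3811 = 15243/4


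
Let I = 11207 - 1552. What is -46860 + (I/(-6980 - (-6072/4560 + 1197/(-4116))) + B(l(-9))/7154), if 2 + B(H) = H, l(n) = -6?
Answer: -21780517769723284/464786047607 ≈ -46861.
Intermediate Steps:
B(H) = -2 + H
I = 9655
-46860 + (I/(-6980 - (-6072/4560 + 1197/(-4116))) + B(l(-9))/7154) = -46860 + (9655/(-6980 - (-6072/4560 + 1197/(-4116))) + (-2 - 6)/7154) = -46860 + (9655/(-6980 - (-6072*1/4560 + 1197*(-1/4116))) - 8*1/7154) = -46860 + (9655/(-6980 - (-253/190 - 57/196)) - 4/3577) = -46860 + (9655/(-6980 - 1*(-30209/18620)) - 4/3577) = -46860 + (9655/(-6980 + 30209/18620) - 4/3577) = -46860 + (9655/(-129937391/18620) - 4/3577) = -46860 + (9655*(-18620/129937391) - 4/3577) = -46860 + (-179776100/129937391 - 4/3577) = -46860 - 643578859264/464786047607 = -21780517769723284/464786047607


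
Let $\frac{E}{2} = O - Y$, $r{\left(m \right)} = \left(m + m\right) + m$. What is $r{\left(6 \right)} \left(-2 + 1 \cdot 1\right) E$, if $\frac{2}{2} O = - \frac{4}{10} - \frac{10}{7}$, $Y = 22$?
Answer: $\frac{30024}{35} \approx 857.83$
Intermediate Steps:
$r{\left(m \right)} = 3 m$ ($r{\left(m \right)} = 2 m + m = 3 m$)
$O = - \frac{64}{35}$ ($O = - \frac{4}{10} - \frac{10}{7} = \left(-4\right) \frac{1}{10} - \frac{10}{7} = - \frac{2}{5} - \frac{10}{7} = - \frac{64}{35} \approx -1.8286$)
$E = - \frac{1668}{35}$ ($E = 2 \left(- \frac{64}{35} - 22\right) = 2 \left(- \frac{834}{35}\right) = - \frac{1668}{35} \approx -47.657$)
$r{\left(6 \right)} \left(-2 + 1 \cdot 1\right) E = 3 \cdot 6 \left(-2 + 1 \cdot 1\right) \left(- \frac{1668}{35}\right) = 18 \left(-2 + 1\right) \left(- \frac{1668}{35}\right) = 18 \left(-1\right) \left(- \frac{1668}{35}\right) = \left(-18\right) \left(- \frac{1668}{35}\right) = \frac{30024}{35}$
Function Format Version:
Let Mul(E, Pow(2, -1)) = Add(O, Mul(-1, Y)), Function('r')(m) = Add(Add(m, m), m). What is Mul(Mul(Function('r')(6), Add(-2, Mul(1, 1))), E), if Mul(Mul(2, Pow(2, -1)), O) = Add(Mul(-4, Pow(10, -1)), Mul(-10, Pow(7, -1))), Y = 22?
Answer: Rational(30024, 35) ≈ 857.83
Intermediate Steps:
Function('r')(m) = Mul(3, m) (Function('r')(m) = Add(Mul(2, m), m) = Mul(3, m))
O = Rational(-64, 35) (O = Add(Mul(-4, Pow(10, -1)), Mul(-10, Pow(7, -1))) = Add(Mul(-4, Rational(1, 10)), Mul(-10, Rational(1, 7))) = Add(Rational(-2, 5), Rational(-10, 7)) = Rational(-64, 35) ≈ -1.8286)
E = Rational(-1668, 35) (E = Mul(2, Add(Rational(-64, 35), Mul(-1, 22))) = Mul(2, Add(Rational(-64, 35), -22)) = Mul(2, Rational(-834, 35)) = Rational(-1668, 35) ≈ -47.657)
Mul(Mul(Function('r')(6), Add(-2, Mul(1, 1))), E) = Mul(Mul(Mul(3, 6), Add(-2, Mul(1, 1))), Rational(-1668, 35)) = Mul(Mul(18, Add(-2, 1)), Rational(-1668, 35)) = Mul(Mul(18, -1), Rational(-1668, 35)) = Mul(-18, Rational(-1668, 35)) = Rational(30024, 35)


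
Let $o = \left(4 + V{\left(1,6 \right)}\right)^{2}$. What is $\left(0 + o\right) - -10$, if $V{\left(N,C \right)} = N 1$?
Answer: $35$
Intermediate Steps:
$V{\left(N,C \right)} = N$
$o = 25$ ($o = \left(4 + 1\right)^{2} = 5^{2} = 25$)
$\left(0 + o\right) - -10 = \left(0 + 25\right) - -10 = 25 + 10 = 35$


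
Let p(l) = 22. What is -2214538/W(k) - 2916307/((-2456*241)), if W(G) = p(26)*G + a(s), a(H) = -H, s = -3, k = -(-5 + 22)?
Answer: 1311858133945/219593416 ≈ 5974.0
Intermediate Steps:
k = -17 (k = -1*17 = -17)
W(G) = 3 + 22*G (W(G) = 22*G - 1*(-3) = 22*G + 3 = 3 + 22*G)
-2214538/W(k) - 2916307/((-2456*241)) = -2214538/(3 + 22*(-17)) - 2916307/((-2456*241)) = -2214538/(3 - 374) - 2916307/(-591896) = -2214538/(-371) - 2916307*(-1/591896) = -2214538*(-1/371) + 2916307/591896 = 2214538/371 + 2916307/591896 = 1311858133945/219593416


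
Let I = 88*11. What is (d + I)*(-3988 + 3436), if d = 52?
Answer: -563040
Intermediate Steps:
I = 968
(d + I)*(-3988 + 3436) = (52 + 968)*(-3988 + 3436) = 1020*(-552) = -563040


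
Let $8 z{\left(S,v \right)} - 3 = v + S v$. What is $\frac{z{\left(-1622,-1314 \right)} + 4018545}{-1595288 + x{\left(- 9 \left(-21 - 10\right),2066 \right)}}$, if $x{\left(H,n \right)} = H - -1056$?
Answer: $- \frac{34278357}{12751624} \approx -2.6882$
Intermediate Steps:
$z{\left(S,v \right)} = \frac{3}{8} + \frac{v}{8} + \frac{S v}{8}$ ($z{\left(S,v \right)} = \frac{3}{8} + \frac{v + S v}{8} = \frac{3}{8} + \left(\frac{v}{8} + \frac{S v}{8}\right) = \frac{3}{8} + \frac{v}{8} + \frac{S v}{8}$)
$x{\left(H,n \right)} = 1056 + H$ ($x{\left(H,n \right)} = H + 1056 = 1056 + H$)
$\frac{z{\left(-1622,-1314 \right)} + 4018545}{-1595288 + x{\left(- 9 \left(-21 - 10\right),2066 \right)}} = \frac{\left(\frac{3}{8} + \frac{1}{8} \left(-1314\right) + \frac{1}{8} \left(-1622\right) \left(-1314\right)\right) + 4018545}{-1595288 + \left(1056 - 9 \left(-21 - 10\right)\right)} = \frac{\left(\frac{3}{8} - \frac{657}{4} + \frac{532827}{2}\right) + 4018545}{-1595288 + \left(1056 - -279\right)} = \frac{\frac{2129997}{8} + 4018545}{-1595288 + \left(1056 + 279\right)} = \frac{34278357}{8 \left(-1595288 + 1335\right)} = \frac{34278357}{8 \left(-1593953\right)} = \frac{34278357}{8} \left(- \frac{1}{1593953}\right) = - \frac{34278357}{12751624}$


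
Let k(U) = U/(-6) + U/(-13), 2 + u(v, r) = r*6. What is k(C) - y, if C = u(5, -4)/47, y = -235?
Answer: 33154/141 ≈ 235.13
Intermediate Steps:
u(v, r) = -2 + 6*r (u(v, r) = -2 + r*6 = -2 + 6*r)
C = -26/47 (C = (-2 + 6*(-4))/47 = (-2 - 24)*(1/47) = -26*1/47 = -26/47 ≈ -0.55319)
k(U) = -19*U/78 (k(U) = U*(-⅙) + U*(-1/13) = -U/6 - U/13 = -19*U/78)
k(C) - y = -19/78*(-26/47) - 1*(-235) = 19/141 + 235 = 33154/141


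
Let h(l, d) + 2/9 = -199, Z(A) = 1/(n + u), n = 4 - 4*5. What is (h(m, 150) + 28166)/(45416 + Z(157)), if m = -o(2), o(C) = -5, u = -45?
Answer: 15353761/24933375 ≈ 0.61579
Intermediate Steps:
n = -16 (n = 4 - 20 = -16)
m = 5 (m = -1*(-5) = 5)
Z(A) = -1/61 (Z(A) = 1/(-16 - 45) = 1/(-61) = -1/61)
h(l, d) = -1793/9 (h(l, d) = -2/9 - 199 = -1793/9)
(h(m, 150) + 28166)/(45416 + Z(157)) = (-1793/9 + 28166)/(45416 - 1/61) = 251701/(9*(2770375/61)) = (251701/9)*(61/2770375) = 15353761/24933375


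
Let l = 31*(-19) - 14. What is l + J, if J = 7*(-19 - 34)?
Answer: -974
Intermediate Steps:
l = -603 (l = -589 - 14 = -603)
J = -371 (J = 7*(-53) = -371)
l + J = -603 - 371 = -974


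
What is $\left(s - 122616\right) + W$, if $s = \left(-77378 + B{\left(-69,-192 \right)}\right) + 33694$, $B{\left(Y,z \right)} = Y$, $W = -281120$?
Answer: $-447489$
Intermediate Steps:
$s = -43753$ ($s = \left(-77378 - 69\right) + 33694 = -77447 + 33694 = -43753$)
$\left(s - 122616\right) + W = \left(-43753 - 122616\right) - 281120 = -166369 - 281120 = -447489$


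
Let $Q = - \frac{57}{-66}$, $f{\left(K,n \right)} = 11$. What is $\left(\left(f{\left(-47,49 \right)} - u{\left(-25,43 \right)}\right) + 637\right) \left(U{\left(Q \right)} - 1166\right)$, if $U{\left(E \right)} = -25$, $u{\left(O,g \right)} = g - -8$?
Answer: $-711027$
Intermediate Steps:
$u{\left(O,g \right)} = 8 + g$ ($u{\left(O,g \right)} = g + 8 = 8 + g$)
$Q = \frac{19}{22}$ ($Q = \left(-57\right) \left(- \frac{1}{66}\right) = \frac{19}{22} \approx 0.86364$)
$\left(\left(f{\left(-47,49 \right)} - u{\left(-25,43 \right)}\right) + 637\right) \left(U{\left(Q \right)} - 1166\right) = \left(\left(11 - \left(8 + 43\right)\right) + 637\right) \left(-25 - 1166\right) = \left(\left(11 - 51\right) + 637\right) \left(-1191\right) = \left(-40 + 637\right) \left(-1191\right) = 597 \left(-1191\right) = -711027$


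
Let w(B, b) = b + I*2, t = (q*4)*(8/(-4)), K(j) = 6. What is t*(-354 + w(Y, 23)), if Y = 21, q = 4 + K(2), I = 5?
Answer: 25680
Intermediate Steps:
q = 10 (q = 4 + 6 = 10)
t = -80 (t = (10*4)*(8/(-4)) = 40*(8*(-¼)) = 40*(-2) = -80)
w(B, b) = 10 + b (w(B, b) = b + 5*2 = b + 10 = 10 + b)
t*(-354 + w(Y, 23)) = -80*(-354 + (10 + 23)) = -80*(-354 + 33) = -80*(-321) = 25680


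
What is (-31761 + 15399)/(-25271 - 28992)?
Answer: 16362/54263 ≈ 0.30153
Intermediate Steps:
(-31761 + 15399)/(-25271 - 28992) = -16362/(-54263) = -16362*(-1/54263) = 16362/54263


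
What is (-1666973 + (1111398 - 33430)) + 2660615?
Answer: 2071610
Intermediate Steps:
(-1666973 + (1111398 - 33430)) + 2660615 = (-1666973 + 1077968) + 2660615 = -589005 + 2660615 = 2071610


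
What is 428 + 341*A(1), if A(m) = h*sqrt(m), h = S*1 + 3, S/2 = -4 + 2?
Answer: 87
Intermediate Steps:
S = -4 (S = 2*(-4 + 2) = 2*(-2) = -4)
h = -1 (h = -4*1 + 3 = -4 + 3 = -1)
A(m) = -sqrt(m)
428 + 341*A(1) = 428 + 341*(-sqrt(1)) = 428 + 341*(-1*1) = 428 + 341*(-1) = 428 - 341 = 87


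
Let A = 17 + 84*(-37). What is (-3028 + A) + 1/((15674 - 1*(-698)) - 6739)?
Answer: -58944326/9633 ≈ -6119.0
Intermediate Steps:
A = -3091 (A = 17 - 3108 = -3091)
(-3028 + A) + 1/((15674 - 1*(-698)) - 6739) = (-3028 - 3091) + 1/((15674 - 1*(-698)) - 6739) = -6119 + 1/((15674 + 698) - 6739) = -6119 + 1/(16372 - 6739) = -6119 + 1/9633 = -58944326/9633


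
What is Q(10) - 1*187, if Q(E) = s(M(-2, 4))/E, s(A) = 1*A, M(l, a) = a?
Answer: -933/5 ≈ -186.60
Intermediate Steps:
s(A) = A
Q(E) = 4/E
Q(10) - 1*187 = 4/10 - 1*187 = 4*(1/10) - 187 = 2/5 - 187 = -933/5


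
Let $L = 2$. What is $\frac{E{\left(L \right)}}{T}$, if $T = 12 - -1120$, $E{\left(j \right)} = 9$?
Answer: $\frac{9}{1132} \approx 0.0079505$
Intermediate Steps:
$T = 1132$ ($T = 12 + 1120 = 1132$)
$\frac{E{\left(L \right)}}{T} = \frac{9}{1132}$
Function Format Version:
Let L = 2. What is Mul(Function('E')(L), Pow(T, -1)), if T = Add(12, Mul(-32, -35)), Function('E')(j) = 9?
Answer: Rational(9, 1132) ≈ 0.0079505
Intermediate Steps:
T = 1132 (T = Add(12, 1120) = 1132)
Mul(Function('E')(L), Pow(T, -1)) = Mul(9, Pow(1132, -1)) = Mul(9, Rational(1, 1132)) = Rational(9, 1132)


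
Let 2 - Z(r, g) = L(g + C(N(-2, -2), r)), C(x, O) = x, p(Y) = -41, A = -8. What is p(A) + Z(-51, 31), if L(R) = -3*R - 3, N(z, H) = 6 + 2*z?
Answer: 63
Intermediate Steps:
L(R) = -3 - 3*R
Z(r, g) = 11 + 3*g (Z(r, g) = 2 - (-3 - 3*(g + (6 + 2*(-2)))) = 2 - (-3 - 3*(g + (6 - 4))) = 2 - (-3 - 3*(g + 2)) = 2 - (-3 - 3*(2 + g)) = 2 - (-3 + (-6 - 3*g)) = 2 - (-9 - 3*g) = 2 + (9 + 3*g) = 11 + 3*g)
p(A) + Z(-51, 31) = -41 + (11 + 3*31) = -41 + (11 + 93) = -41 + 104 = 63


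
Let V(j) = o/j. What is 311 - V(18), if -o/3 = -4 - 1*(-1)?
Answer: 621/2 ≈ 310.50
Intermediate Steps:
o = 9 (o = -3*(-4 - 1*(-1)) = -3*(-4 + 1) = -3*(-3) = 9)
V(j) = 9/j
311 - V(18) = 311 - 9/18 = 311 - 1*½ = 311 - ½ = 621/2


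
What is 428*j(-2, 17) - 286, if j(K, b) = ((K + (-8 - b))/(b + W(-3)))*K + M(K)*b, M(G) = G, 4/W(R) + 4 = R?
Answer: -1544586/115 ≈ -13431.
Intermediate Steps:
W(R) = 4/(-4 + R)
j(K, b) = K*b + K*(-8 + K - b)/(-4/7 + b) (j(K, b) = ((K + (-8 - b))/(b + 4/(-4 - 3)))*K + K*b = ((-8 + K - b)/(b + 4/(-7)))*K + K*b = ((-8 + K - b)/(b + 4*(-⅐)))*K + K*b = ((-8 + K - b)/(b - 4/7))*K + K*b = ((-8 + K - b)/(-4/7 + b))*K + K*b = K*(-8 + K - b)/(-4/7 + b) + K*b = K*b + K*(-8 + K - b)/(-4/7 + b))
428*j(-2, 17) - 286 = 428*(-2*(-56 - 11*17 + 7*(-2) + 7*17²)/(-4 + 7*17)) - 286 = 428*(-2*(-56 - 187 - 14 + 7*289)/(-4 + 119)) - 286 = 428*(-2*(-56 - 187 - 14 + 2023)/115) - 286 = 428*(-2*1/115*1766) - 286 = 428*(-3532/115) - 286 = -1511696/115 - 286 = -1544586/115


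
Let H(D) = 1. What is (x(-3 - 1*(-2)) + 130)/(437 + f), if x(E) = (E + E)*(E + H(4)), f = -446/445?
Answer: 57850/194019 ≈ 0.29817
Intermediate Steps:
f = -446/445 (f = -446*1/445 = -446/445 ≈ -1.0022)
x(E) = 2*E*(1 + E) (x(E) = (E + E)*(E + 1) = (2*E)*(1 + E) = 2*E*(1 + E))
(x(-3 - 1*(-2)) + 130)/(437 + f) = (2*(-3 - 1*(-2))*(1 + (-3 - 1*(-2))) + 130)/(437 - 446/445) = (2*(-3 + 2)*(1 + (-3 + 2)) + 130)/(194019/445) = (2*(-1)*(1 - 1) + 130)*(445/194019) = (2*(-1)*0 + 130)*(445/194019) = (0 + 130)*(445/194019) = 130*(445/194019) = 57850/194019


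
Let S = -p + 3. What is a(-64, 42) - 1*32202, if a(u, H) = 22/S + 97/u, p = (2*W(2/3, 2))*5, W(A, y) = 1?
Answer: -14428583/448 ≈ -32207.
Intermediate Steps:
p = 10 (p = (2*1)*5 = 2*5 = 10)
S = -7 (S = -1*10 + 3 = -10 + 3 = -7)
a(u, H) = -22/7 + 97/u (a(u, H) = 22/(-7) + 97/u = 22*(-⅐) + 97/u = -22/7 + 97/u)
a(-64, 42) - 1*32202 = (-22/7 + 97/(-64)) - 1*32202 = (-22/7 + 97*(-1/64)) - 32202 = (-22/7 - 97/64) - 32202 = -2087/448 - 32202 = -14428583/448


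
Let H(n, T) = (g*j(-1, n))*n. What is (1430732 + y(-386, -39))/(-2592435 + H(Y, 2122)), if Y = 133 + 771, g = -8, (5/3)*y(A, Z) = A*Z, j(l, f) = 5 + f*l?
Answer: 7198822/19545665 ≈ 0.36831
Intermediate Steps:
y(A, Z) = 3*A*Z/5 (y(A, Z) = 3*(A*Z)/5 = 3*A*Z/5)
Y = 904
H(n, T) = n*(-40 + 8*n) (H(n, T) = (-8*(5 + n*(-1)))*n = (-8*(5 - n))*n = (-40 + 8*n)*n = n*(-40 + 8*n))
(1430732 + y(-386, -39))/(-2592435 + H(Y, 2122)) = (1430732 + (⅗)*(-386)*(-39))/(-2592435 + 8*904*(-5 + 904)) = (1430732 + 45162/5)/(-2592435 + 8*904*899) = 7198822/(5*(-2592435 + 6501568)) = (7198822/5)/3909133 = (7198822/5)*(1/3909133) = 7198822/19545665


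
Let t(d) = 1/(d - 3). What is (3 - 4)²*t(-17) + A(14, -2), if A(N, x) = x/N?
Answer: -27/140 ≈ -0.19286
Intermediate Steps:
t(d) = 1/(-3 + d)
(3 - 4)²*t(-17) + A(14, -2) = (3 - 4)²/(-3 - 17) - 2/14 = (-1)²/(-20) - 2*1/14 = 1*(-1/20) - ⅐ = -1/20 - ⅐ = -27/140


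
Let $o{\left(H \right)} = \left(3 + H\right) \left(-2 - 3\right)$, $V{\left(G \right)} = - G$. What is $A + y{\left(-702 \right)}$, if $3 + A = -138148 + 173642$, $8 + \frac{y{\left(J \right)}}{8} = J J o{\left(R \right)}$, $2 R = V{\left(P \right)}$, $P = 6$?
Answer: $35427$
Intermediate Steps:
$R = -3$ ($R = \frac{\left(-1\right) 6}{2} = \frac{1}{2} \left(-6\right) = -3$)
$o{\left(H \right)} = -15 - 5 H$ ($o{\left(H \right)} = \left(3 + H\right) \left(-5\right) = -15 - 5 H$)
$y{\left(J \right)} = -64$ ($y{\left(J \right)} = -64 + 8 J J \left(-15 - -15\right) = -64 + 8 J^{2} \left(-15 + 15\right) = -64 + 8 J^{2} \cdot 0 = -64 + 8 \cdot 0 = -64 + 0 = -64$)
$A = 35491$ ($A = -3 + \left(-138148 + 173642\right) = -3 + 35494 = 35491$)
$A + y{\left(-702 \right)} = 35491 - 64 = 35427$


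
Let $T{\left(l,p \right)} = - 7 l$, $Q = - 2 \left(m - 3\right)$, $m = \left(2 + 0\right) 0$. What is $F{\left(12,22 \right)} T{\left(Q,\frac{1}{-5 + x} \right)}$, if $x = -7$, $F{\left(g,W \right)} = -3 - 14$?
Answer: $714$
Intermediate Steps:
$m = 0$ ($m = 2 \cdot 0 = 0$)
$F{\left(g,W \right)} = -17$ ($F{\left(g,W \right)} = -3 - 14 = -17$)
$Q = 6$ ($Q = - 2 \left(0 - 3\right) = \left(-2\right) \left(-3\right) = 6$)
$F{\left(12,22 \right)} T{\left(Q,\frac{1}{-5 + x} \right)} = - 17 \left(\left(-7\right) 6\right) = \left(-17\right) \left(-42\right) = 714$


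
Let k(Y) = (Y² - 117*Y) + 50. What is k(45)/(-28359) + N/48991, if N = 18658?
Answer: 685403512/1389335769 ≈ 0.49333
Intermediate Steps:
k(Y) = 50 + Y² - 117*Y
k(45)/(-28359) + N/48991 = (50 + 45² - 117*45)/(-28359) + 18658/48991 = (50 + 2025 - 5265)*(-1/28359) + 18658*(1/48991) = -3190*(-1/28359) + 18658/48991 = 3190/28359 + 18658/48991 = 685403512/1389335769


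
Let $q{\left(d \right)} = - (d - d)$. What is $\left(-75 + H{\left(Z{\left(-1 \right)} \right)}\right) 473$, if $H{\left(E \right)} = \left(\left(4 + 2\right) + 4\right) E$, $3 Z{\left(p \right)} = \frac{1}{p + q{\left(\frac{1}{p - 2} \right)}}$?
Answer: $- \frac{111155}{3} \approx -37052.0$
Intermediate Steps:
$q{\left(d \right)} = 0$ ($q{\left(d \right)} = \left(-1\right) 0 = 0$)
$Z{\left(p \right)} = \frac{1}{3 p}$ ($Z{\left(p \right)} = \frac{1}{3 \left(p + 0\right)} = \frac{1}{3 p}$)
$H{\left(E \right)} = 10 E$ ($H{\left(E \right)} = \left(6 + 4\right) E = 10 E$)
$\left(-75 + H{\left(Z{\left(-1 \right)} \right)}\right) 473 = \left(-75 + 10 \frac{1}{3 \left(-1\right)}\right) 473 = \left(-75 + 10 \cdot \frac{1}{3} \left(-1\right)\right) 473 = \left(-75 + 10 \left(- \frac{1}{3}\right)\right) 473 = \left(-75 - \frac{10}{3}\right) 473 = \left(- \frac{235}{3}\right) 473 = - \frac{111155}{3}$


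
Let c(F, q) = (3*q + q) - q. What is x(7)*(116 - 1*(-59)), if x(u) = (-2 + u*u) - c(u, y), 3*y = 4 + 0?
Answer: 7525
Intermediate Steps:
y = 4/3 (y = (4 + 0)/3 = (⅓)*4 = 4/3 ≈ 1.3333)
c(F, q) = 3*q (c(F, q) = 4*q - q = 3*q)
x(u) = -6 + u² (x(u) = (-2 + u*u) - 3*4/3 = (-2 + u²) - 1*4 = (-2 + u²) - 4 = -6 + u²)
x(7)*(116 - 1*(-59)) = (-6 + 7²)*(116 - 1*(-59)) = (-6 + 49)*(116 + 59) = 43*175 = 7525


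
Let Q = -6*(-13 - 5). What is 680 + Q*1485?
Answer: 161060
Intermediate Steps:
Q = 108 (Q = -6*(-18) = 108)
680 + Q*1485 = 680 + 108*1485 = 680 + 160380 = 161060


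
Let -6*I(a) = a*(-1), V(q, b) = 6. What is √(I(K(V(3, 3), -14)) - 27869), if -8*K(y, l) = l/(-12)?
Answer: I*√16052558/24 ≈ 166.94*I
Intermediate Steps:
K(y, l) = l/96 (K(y, l) = -l/(8*(-12)) = -l*(-1)/(8*12) = -(-1)*l/96 = l/96)
I(a) = a/6 (I(a) = -a*(-1)/6 = -(-1)*a/6 = a/6)
√(I(K(V(3, 3), -14)) - 27869) = √(((1/96)*(-14))/6 - 27869) = √((⅙)*(-7/48) - 27869) = √(-7/288 - 27869) = √(-8026279/288) = I*√16052558/24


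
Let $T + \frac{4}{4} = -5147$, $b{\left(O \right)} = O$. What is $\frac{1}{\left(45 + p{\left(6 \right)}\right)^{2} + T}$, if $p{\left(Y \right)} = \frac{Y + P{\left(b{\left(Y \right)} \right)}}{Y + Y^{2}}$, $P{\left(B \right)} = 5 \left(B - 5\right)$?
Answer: $- \frac{1764}{5467271} \approx -0.00032265$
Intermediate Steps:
$T = -5148$ ($T = -1 - 5147 = -5148$)
$P{\left(B \right)} = -25 + 5 B$ ($P{\left(B \right)} = 5 \left(-5 + B\right) = -25 + 5 B$)
$p{\left(Y \right)} = \frac{-25 + 6 Y}{Y + Y^{2}}$ ($p{\left(Y \right)} = \frac{Y + \left(-25 + 5 Y\right)}{Y + Y^{2}} = \frac{-25 + 6 Y}{Y + Y^{2}}$)
$\frac{1}{\left(45 + p{\left(6 \right)}\right)^{2} + T} = \frac{1}{\left(45 + \frac{-25 + 6 \cdot 6}{6 \left(1 + 6\right)}\right)^{2} - 5148} = \frac{1}{\left(45 + \frac{-25 + 36}{6 \cdot 7}\right)^{2} - 5148} = \frac{1}{\left(45 + \frac{1}{6} \cdot \frac{1}{7} \cdot 11\right)^{2} - 5148} = \frac{1}{\left(45 + \frac{11}{42}\right)^{2} - 5148} = \frac{1}{\left(\frac{1901}{42}\right)^{2} - 5148} = \frac{1}{\frac{3613801}{1764} - 5148} = \frac{1}{- \frac{5467271}{1764}} = - \frac{1764}{5467271}$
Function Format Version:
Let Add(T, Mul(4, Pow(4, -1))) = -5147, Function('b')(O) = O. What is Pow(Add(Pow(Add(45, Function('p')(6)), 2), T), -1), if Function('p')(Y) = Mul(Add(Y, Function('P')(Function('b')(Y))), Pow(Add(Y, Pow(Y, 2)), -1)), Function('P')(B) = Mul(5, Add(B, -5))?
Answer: Rational(-1764, 5467271) ≈ -0.00032265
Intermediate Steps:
T = -5148 (T = Add(-1, -5147) = -5148)
Function('P')(B) = Add(-25, Mul(5, B)) (Function('P')(B) = Mul(5, Add(-5, B)) = Add(-25, Mul(5, B)))
Function('p')(Y) = Mul(Pow(Add(Y, Pow(Y, 2)), -1), Add(-25, Mul(6, Y))) (Function('p')(Y) = Mul(Add(Y, Add(-25, Mul(5, Y))), Pow(Add(Y, Pow(Y, 2)), -1)) = Mul(Add(-25, Mul(6, Y)), Pow(Add(Y, Pow(Y, 2)), -1)) = Mul(Pow(Add(Y, Pow(Y, 2)), -1), Add(-25, Mul(6, Y))))
Pow(Add(Pow(Add(45, Function('p')(6)), 2), T), -1) = Pow(Add(Pow(Add(45, Mul(Pow(6, -1), Pow(Add(1, 6), -1), Add(-25, Mul(6, 6)))), 2), -5148), -1) = Pow(Add(Pow(Add(45, Mul(Rational(1, 6), Pow(7, -1), Add(-25, 36))), 2), -5148), -1) = Pow(Add(Pow(Add(45, Mul(Rational(1, 6), Rational(1, 7), 11)), 2), -5148), -1) = Pow(Add(Pow(Add(45, Rational(11, 42)), 2), -5148), -1) = Pow(Add(Pow(Rational(1901, 42), 2), -5148), -1) = Pow(Add(Rational(3613801, 1764), -5148), -1) = Pow(Rational(-5467271, 1764), -1) = Rational(-1764, 5467271)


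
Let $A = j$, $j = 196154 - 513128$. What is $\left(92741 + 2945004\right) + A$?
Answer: $2720771$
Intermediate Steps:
$j = -316974$ ($j = 196154 - 513128 = -316974$)
$A = -316974$
$\left(92741 + 2945004\right) + A = \left(92741 + 2945004\right) - 316974 = 3037745 - 316974 = 2720771$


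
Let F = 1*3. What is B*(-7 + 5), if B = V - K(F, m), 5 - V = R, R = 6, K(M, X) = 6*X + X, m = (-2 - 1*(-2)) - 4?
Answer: -54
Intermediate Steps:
m = -4 (m = (-2 + 2) - 4 = 0 - 4 = -4)
F = 3
K(M, X) = 7*X
V = -1 (V = 5 - 1*6 = 5 - 6 = -1)
B = 27 (B = -1 - 7*(-4) = -1 - 1*(-28) = -1 + 28 = 27)
B*(-7 + 5) = 27*(-7 + 5) = 27*(-2) = -54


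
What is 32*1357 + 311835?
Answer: 355259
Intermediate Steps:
32*1357 + 311835 = 43424 + 311835 = 355259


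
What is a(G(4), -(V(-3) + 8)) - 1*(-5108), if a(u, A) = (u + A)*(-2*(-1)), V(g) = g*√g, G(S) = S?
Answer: 5100 + 6*I*√3 ≈ 5100.0 + 10.392*I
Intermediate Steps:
V(g) = g^(3/2)
a(u, A) = 2*A + 2*u (a(u, A) = (A + u)*2 = 2*A + 2*u)
a(G(4), -(V(-3) + 8)) - 1*(-5108) = (2*(-((-3)^(3/2) + 8)) + 2*4) - 1*(-5108) = (2*(-(-3*I*√3 + 8)) + 8) + 5108 = (2*(-(8 - 3*I*√3)) + 8) + 5108 = (2*(-8 + 3*I*√3) + 8) + 5108 = ((-16 + 6*I*√3) + 8) + 5108 = (-8 + 6*I*√3) + 5108 = 5100 + 6*I*√3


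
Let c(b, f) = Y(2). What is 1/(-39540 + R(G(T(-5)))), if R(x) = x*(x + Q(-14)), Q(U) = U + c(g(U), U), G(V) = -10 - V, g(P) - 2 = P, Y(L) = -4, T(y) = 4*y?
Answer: -1/39620 ≈ -2.5240e-5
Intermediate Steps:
g(P) = 2 + P
c(b, f) = -4
Q(U) = -4 + U (Q(U) = U - 4 = -4 + U)
R(x) = x*(-18 + x) (R(x) = x*(x + (-4 - 14)) = x*(x - 18) = x*(-18 + x))
1/(-39540 + R(G(T(-5)))) = 1/(-39540 + (-10 - 4*(-5))*(-18 + (-10 - 4*(-5)))) = 1/(-39540 + (-10 - 1*(-20))*(-18 + (-10 - 1*(-20)))) = 1/(-39540 + (-10 + 20)*(-18 + (-10 + 20))) = 1/(-39540 + 10*(-18 + 10)) = 1/(-39540 + 10*(-8)) = 1/(-39540 - 80) = 1/(-39620) = -1/39620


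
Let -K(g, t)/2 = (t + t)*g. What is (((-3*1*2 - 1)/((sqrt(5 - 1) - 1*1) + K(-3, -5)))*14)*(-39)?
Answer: -3822/59 ≈ -64.780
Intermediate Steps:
K(g, t) = -4*g*t (K(g, t) = -2*(t + t)*g = -2*2*t*g = -4*g*t)
(((-3*1*2 - 1)/((sqrt(5 - 1) - 1*1) + K(-3, -5)))*14)*(-39) = (((-3*1*2 - 1)/((sqrt(5 - 1) - 1*1) - 4*(-3)*(-5)))*14)*(-39) = (((-3*2 - 1)/((sqrt(4) - 1) - 60))*14)*(-39) = (((-6 - 1)/((2 - 1) - 60))*14)*(-39) = (-7/(1 - 60)*14)*(-39) = (-7/(-59)*14)*(-39) = (-7*(-1/59)*14)*(-39) = ((7/59)*14)*(-39) = (98/59)*(-39) = -3822/59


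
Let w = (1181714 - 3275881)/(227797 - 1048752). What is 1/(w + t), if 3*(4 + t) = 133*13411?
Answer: 2462865/1464303489206 ≈ 1.6819e-6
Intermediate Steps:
w = 2094167/820955 (w = -2094167/(-820955) = -2094167*(-1/820955) = 2094167/820955 ≈ 2.5509)
t = 1783651/3 (t = -4 + (133*13411)/3 = -4 + (1/3)*1783663 = -4 + 1783663/3 = 1783651/3 ≈ 5.9455e+5)
1/(w + t) = 1/(2094167/820955 + 1783651/3) = 1/(1464303489206/2462865) = 2462865/1464303489206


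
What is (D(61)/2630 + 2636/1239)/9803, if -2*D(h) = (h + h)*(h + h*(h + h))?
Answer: -560136557/31943761710 ≈ -0.017535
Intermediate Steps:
D(h) = -h*(h + 2*h²) (D(h) = -(h + h)*(h + h*(h + h))/2 = -2*h*(h + h*(2*h))/2 = -2*h*(h + 2*h²)/2 = -h*(h + 2*h²))
(D(61)/2630 + 2636/1239)/9803 = ((61²*(-1 - 2*61))/2630 + 2636/1239)/9803 = ((3721*(-1 - 122))*(1/2630) + 2636*(1/1239))*(1/9803) = ((3721*(-123))*(1/2630) + 2636/1239)*(1/9803) = (-457683*1/2630 + 2636/1239)*(1/9803) = (-457683/2630 + 2636/1239)*(1/9803) = -560136557/3258570*1/9803 = -560136557/31943761710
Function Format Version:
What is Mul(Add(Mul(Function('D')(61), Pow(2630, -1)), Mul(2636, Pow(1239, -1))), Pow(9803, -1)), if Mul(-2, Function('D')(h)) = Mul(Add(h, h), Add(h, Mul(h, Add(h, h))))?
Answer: Rational(-560136557, 31943761710) ≈ -0.017535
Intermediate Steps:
Function('D')(h) = Mul(-1, h, Add(h, Mul(2, Pow(h, 2)))) (Function('D')(h) = Mul(Rational(-1, 2), Mul(Add(h, h), Add(h, Mul(h, Add(h, h))))) = Mul(Rational(-1, 2), Mul(Mul(2, h), Add(h, Mul(h, Mul(2, h))))) = Mul(Rational(-1, 2), Mul(Mul(2, h), Add(h, Mul(2, Pow(h, 2))))) = Mul(Rational(-1, 2), Mul(2, h, Add(h, Mul(2, Pow(h, 2))))) = Mul(-1, h, Add(h, Mul(2, Pow(h, 2)))))
Mul(Add(Mul(Function('D')(61), Pow(2630, -1)), Mul(2636, Pow(1239, -1))), Pow(9803, -1)) = Mul(Add(Mul(Mul(Pow(61, 2), Add(-1, Mul(-2, 61))), Pow(2630, -1)), Mul(2636, Pow(1239, -1))), Pow(9803, -1)) = Mul(Add(Mul(Mul(3721, Add(-1, -122)), Rational(1, 2630)), Mul(2636, Rational(1, 1239))), Rational(1, 9803)) = Mul(Add(Mul(Mul(3721, -123), Rational(1, 2630)), Rational(2636, 1239)), Rational(1, 9803)) = Mul(Add(Mul(-457683, Rational(1, 2630)), Rational(2636, 1239)), Rational(1, 9803)) = Mul(Add(Rational(-457683, 2630), Rational(2636, 1239)), Rational(1, 9803)) = Mul(Rational(-560136557, 3258570), Rational(1, 9803)) = Rational(-560136557, 31943761710)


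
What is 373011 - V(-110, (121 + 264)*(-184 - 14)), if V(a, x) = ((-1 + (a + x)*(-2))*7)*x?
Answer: 81471414201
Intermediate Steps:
V(a, x) = x*(-7 - 14*a - 14*x) (V(a, x) = ((-1 + (-2*a - 2*x))*7)*x = ((-1 - 2*a - 2*x)*7)*x = (-7 - 14*a - 14*x)*x = x*(-7 - 14*a - 14*x))
373011 - V(-110, (121 + 264)*(-184 - 14)) = 373011 - (-7)*(121 + 264)*(-184 - 14)*(1 + 2*(-110) + 2*((121 + 264)*(-184 - 14))) = 373011 - (-7)*385*(-198)*(1 - 220 + 2*(385*(-198))) = 373011 - (-7)*(-76230)*(1 - 220 + 2*(-76230)) = 373011 - (-7)*(-76230)*(1 - 220 - 152460) = 373011 - (-7)*(-76230)*(-152679) = 373011 - 1*(-81471041190) = 373011 + 81471041190 = 81471414201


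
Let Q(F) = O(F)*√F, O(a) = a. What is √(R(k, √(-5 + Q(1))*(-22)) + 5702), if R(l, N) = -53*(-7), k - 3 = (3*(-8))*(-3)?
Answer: √6073 ≈ 77.929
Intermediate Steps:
Q(F) = F^(3/2) (Q(F) = F*√F = F^(3/2))
k = 75 (k = 3 + (3*(-8))*(-3) = 3 - 24*(-3) = 3 + 72 = 75)
R(l, N) = 371
√(R(k, √(-5 + Q(1))*(-22)) + 5702) = √(371 + 5702) = √6073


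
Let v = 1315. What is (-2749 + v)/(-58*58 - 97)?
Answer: 1434/3461 ≈ 0.41433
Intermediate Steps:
(-2749 + v)/(-58*58 - 97) = (-2749 + 1315)/(-58*58 - 97) = -1434/(-3364 - 97) = -1434/(-3461) = -1434*(-1/3461) = 1434/3461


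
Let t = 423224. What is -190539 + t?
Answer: 232685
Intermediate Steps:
-190539 + t = -190539 + 423224 = 232685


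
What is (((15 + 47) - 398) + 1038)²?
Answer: 492804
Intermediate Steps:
(((15 + 47) - 398) + 1038)² = ((62 - 398) + 1038)² = (-336 + 1038)² = 702² = 492804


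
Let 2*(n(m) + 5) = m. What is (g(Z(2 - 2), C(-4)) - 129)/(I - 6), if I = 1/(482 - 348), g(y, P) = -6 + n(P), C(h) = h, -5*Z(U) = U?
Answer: 19028/803 ≈ 23.696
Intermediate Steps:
Z(U) = -U/5
n(m) = -5 + m/2
g(y, P) = -11 + P/2 (g(y, P) = -6 + (-5 + P/2) = -11 + P/2)
I = 1/134 ≈ 0.0074627
(g(Z(2 - 2), C(-4)) - 129)/(I - 6) = ((-11 + (½)*(-4)) - 129)/(1/134 - 6) = ((-11 - 2) - 129)/(-803/134) = (-13 - 129)*(-134/803) = -142*(-134/803) = 19028/803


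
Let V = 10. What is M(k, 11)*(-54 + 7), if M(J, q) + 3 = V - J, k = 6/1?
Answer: -47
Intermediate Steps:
k = 6 (k = 6*1 = 6)
M(J, q) = 7 - J (M(J, q) = -3 + (10 - J) = 7 - J)
M(k, 11)*(-54 + 7) = (7 - 1*6)*(-54 + 7) = (7 - 6)*(-47) = 1*(-47) = -47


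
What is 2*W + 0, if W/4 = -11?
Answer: -88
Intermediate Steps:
W = -44 (W = 4*(-11) = -44)
2*W + 0 = 2*(-44) + 0 = -88 + 0 = -88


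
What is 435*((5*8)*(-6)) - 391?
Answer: -104791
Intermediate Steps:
435*((5*8)*(-6)) - 391 = 435*(40*(-6)) - 391 = 435*(-240) - 391 = -104400 - 391 = -104791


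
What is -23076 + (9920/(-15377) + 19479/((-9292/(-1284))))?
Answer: -728166880613/35720771 ≈ -20385.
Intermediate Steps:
-23076 + (9920/(-15377) + 19479/((-9292/(-1284)))) = -23076 + (9920*(-1/15377) + 19479/((-9292*(-1/1284)))) = -23076 + (-9920/15377 + 19479/(2323/321)) = -23076 + (-9920/15377 + 19479*(321/2323)) = -23076 + (-9920/15377 + 6252759/2323) = -23076 + 96125630983/35720771 = -728166880613/35720771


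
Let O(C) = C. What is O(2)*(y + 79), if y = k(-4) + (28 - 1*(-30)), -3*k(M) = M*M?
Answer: 790/3 ≈ 263.33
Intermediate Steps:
k(M) = -M**2/3 (k(M) = -M*M/3 = -M**2/3)
y = 158/3 (y = -1/3*(-4)**2 + (28 - 1*(-30)) = -1/3*16 + (28 + 30) = -16/3 + 58 = 158/3 ≈ 52.667)
O(2)*(y + 79) = 2*(158/3 + 79) = 2*(395/3) = 790/3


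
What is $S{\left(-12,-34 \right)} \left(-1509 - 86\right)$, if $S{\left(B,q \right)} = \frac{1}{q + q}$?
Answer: $\frac{1595}{68} \approx 23.456$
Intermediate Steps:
$S{\left(B,q \right)} = \frac{1}{2 q}$
$S{\left(-12,-34 \right)} \left(-1509 - 86\right) = \frac{1}{2 \left(-34\right)} \left(-1509 - 86\right) = \frac{1}{2} \left(- \frac{1}{34}\right) \left(-1595\right) = \left(- \frac{1}{68}\right) \left(-1595\right) = \frac{1595}{68}$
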